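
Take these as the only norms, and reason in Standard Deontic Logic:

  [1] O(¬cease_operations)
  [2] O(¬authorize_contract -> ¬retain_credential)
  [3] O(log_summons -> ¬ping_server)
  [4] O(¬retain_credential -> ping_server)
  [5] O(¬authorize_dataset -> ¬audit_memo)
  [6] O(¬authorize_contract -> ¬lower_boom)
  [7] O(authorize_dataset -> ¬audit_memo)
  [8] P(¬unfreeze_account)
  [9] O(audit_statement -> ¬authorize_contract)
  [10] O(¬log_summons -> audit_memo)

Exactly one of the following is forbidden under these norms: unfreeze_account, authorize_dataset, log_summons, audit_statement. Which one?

Premises 5 and 7 cover both cases: O(¬authorize_dataset -> ¬audit_memo) and O(authorize_dataset -> ¬audit_memo). Since ¬authorize_dataset ∨ authorize_dataset is a tautology, O(¬audit_memo) follows.
Premise 10 is O(¬log_summons -> audit_memo); contrapositively O(¬audit_memo -> log_summons). Since O(¬audit_memo) holds, K gives O(log_summons).
Premise 3 is O(log_summons -> ¬ping_server); since O(log_summons), deontic closure gives O(¬ping_server).
Premise 4, O(¬retain_credential -> ping_server), contraposes to O(¬ping_server -> retain_credential); with O(¬ping_server) we get O(retain_credential).
The contrapositive of premise 2 (O(¬authorize_contract -> ¬retain_credential)) is O(retain_credential -> authorize_contract), and O(retain_credential) is already established, so O(authorize_contract).
Premise 9, O(audit_statement -> ¬authorize_contract), contraposes to O(authorize_contract -> ¬audit_statement); with O(authorize_contract) we get O(¬audit_statement).
So O(¬audit_statement) holds, i.e. audit_statement is forbidden. None of the other listed options is forbidden under the premises.

audit_statement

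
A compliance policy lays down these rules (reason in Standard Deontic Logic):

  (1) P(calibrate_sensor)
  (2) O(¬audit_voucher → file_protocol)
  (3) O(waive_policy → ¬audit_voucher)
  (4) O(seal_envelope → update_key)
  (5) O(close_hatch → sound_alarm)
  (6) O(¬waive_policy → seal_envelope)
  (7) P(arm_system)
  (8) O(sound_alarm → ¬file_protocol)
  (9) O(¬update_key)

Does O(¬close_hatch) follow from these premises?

Yes

Premise 9 states O(¬update_key) outright.
Premise 4, O(seal_envelope → update_key), contraposes to O(¬update_key → ¬seal_envelope); with O(¬update_key) we get O(¬seal_envelope).
The contrapositive of premise 6 (O(¬waive_policy → seal_envelope)) is O(¬seal_envelope → waive_policy), and O(¬seal_envelope) is already established, so O(waive_policy).
Premise 3 is O(waive_policy → ¬audit_voucher); since O(waive_policy), deontic closure gives O(¬audit_voucher).
From O(¬audit_voucher) and premise 2, O(¬audit_voucher → file_protocol), we obtain O(file_protocol).
Premise 8, O(sound_alarm → ¬file_protocol), contraposes to O(file_protocol → ¬sound_alarm); with O(file_protocol) we get O(¬sound_alarm).
Premise 5 is O(close_hatch → sound_alarm); contrapositively O(¬sound_alarm → ¬close_hatch). Since O(¬sound_alarm) holds, K gives O(¬close_hatch).
Premises 1, 7 do not contribute to this derivation.
So O(¬close_hatch) follows.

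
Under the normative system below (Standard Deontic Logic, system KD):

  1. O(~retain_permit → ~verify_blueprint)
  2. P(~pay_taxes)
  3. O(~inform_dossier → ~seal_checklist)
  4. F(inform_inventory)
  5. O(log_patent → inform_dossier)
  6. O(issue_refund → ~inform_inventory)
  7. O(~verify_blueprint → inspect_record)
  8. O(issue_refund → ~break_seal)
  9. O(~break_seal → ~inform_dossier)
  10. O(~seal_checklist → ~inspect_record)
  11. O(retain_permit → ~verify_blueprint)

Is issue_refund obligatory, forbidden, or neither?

Forbidden

By case analysis on ~retain_permit: premise 1 gives O(~retain_permit → ~verify_blueprint) and premise 11 gives O(retain_permit → ~verify_blueprint), so O(~verify_blueprint) either way.
With premise 7, O(~verify_blueprint → inspect_record), the K-axiom yields O(inspect_record).
Premise 10 is O(~seal_checklist → ~inspect_record); contrapositively O(inspect_record → seal_checklist). Since O(inspect_record) holds, K gives O(seal_checklist).
Premise 3, O(~inform_dossier → ~seal_checklist), contraposes to O(seal_checklist → inform_dossier); with O(seal_checklist) we get O(inform_dossier).
The contrapositive of premise 9 (O(~break_seal → ~inform_dossier)) is O(inform_dossier → break_seal), and O(inform_dossier) is already established, so O(break_seal).
Premise 8 is O(issue_refund → ~break_seal); contrapositively O(break_seal → ~issue_refund). Since O(break_seal) holds, K gives O(~issue_refund).
Premises 2, 4, 5, 6 do not contribute to this derivation.
Thus O(~issue_refund), which is F(issue_refund): issue_refund is forbidden.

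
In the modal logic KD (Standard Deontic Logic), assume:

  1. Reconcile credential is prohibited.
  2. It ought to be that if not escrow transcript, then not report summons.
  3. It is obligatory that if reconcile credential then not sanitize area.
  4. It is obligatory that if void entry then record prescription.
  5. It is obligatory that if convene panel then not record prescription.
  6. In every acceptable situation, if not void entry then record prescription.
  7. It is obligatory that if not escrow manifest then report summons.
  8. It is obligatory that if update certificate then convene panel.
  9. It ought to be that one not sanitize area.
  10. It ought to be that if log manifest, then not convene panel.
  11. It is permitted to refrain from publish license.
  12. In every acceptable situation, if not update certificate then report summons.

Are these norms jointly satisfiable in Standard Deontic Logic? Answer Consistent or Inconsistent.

Consistent

Premise 3 is O(reconcile_credential → ¬sanitize_area); even if O(¬sanitize_area) held, inferring O(reconcile_credential) would be affirming the consequent — invalid.
So O(reconcile_credential) is not derivable, and the apparent clash with O(¬reconcile_credential) does not arise.
A world satisfying every obligation exists (e.g. convene_panel=false, escrow_manifest=false, escrow_transcript=true, log_manifest=false, publish_license=false, reconcile_credential=false, record_prescription=true, report_summons=true, sanitize_area=false, update_certificate=false, void_entry=false); no atom is both obligatory and forbidden, so the set is consistent.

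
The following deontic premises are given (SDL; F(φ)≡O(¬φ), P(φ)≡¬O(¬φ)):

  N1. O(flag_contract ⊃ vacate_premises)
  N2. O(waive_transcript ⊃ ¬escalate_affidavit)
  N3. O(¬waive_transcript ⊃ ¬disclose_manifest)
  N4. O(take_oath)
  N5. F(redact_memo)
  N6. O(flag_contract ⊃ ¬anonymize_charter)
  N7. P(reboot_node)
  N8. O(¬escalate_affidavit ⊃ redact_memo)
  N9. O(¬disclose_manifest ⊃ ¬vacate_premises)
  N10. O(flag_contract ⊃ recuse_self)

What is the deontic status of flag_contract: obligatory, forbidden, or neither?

Premise 5, F(redact_memo), is equivalent to O(¬redact_memo).
Premise 8 is O(¬escalate_affidavit ⊃ redact_memo); contrapositively O(¬redact_memo ⊃ escalate_affidavit). Since O(¬redact_memo) holds, K gives O(escalate_affidavit).
The contrapositive of premise 2 (O(waive_transcript ⊃ ¬escalate_affidavit)) is O(escalate_affidavit ⊃ ¬waive_transcript), and O(escalate_affidavit) is already established, so O(¬waive_transcript).
Applying K to premise 3 (O(¬waive_transcript ⊃ ¬disclose_manifest)) and O(¬waive_transcript) yields O(¬disclose_manifest).
From O(¬disclose_manifest) and premise 9, O(¬disclose_manifest ⊃ ¬vacate_premises), we obtain O(¬vacate_premises).
Premise 1, O(flag_contract ⊃ vacate_premises), contraposes to O(¬vacate_premises ⊃ ¬flag_contract); with O(¬vacate_premises) we get O(¬flag_contract).
Premises 4, 6, 7, 10 do not contribute to this derivation.
Thus O(¬flag_contract), which is F(flag_contract): flag_contract is forbidden.

Forbidden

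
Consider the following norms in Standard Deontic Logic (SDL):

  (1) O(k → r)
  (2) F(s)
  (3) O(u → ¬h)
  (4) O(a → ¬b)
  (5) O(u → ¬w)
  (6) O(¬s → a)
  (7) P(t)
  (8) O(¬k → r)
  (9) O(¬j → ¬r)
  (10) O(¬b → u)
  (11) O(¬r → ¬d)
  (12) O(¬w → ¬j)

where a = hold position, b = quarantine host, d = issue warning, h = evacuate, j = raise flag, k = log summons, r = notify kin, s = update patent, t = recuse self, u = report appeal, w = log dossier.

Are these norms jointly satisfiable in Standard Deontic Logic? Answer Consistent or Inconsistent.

Inconsistent

Premises 8 and 1 cover both cases: O(¬k → r) and O(k → r). Since ¬k ∨ k is a tautology, O(r) follows.
Premise 9, O(¬j → ¬r), contraposes to O(r → j); with O(r) we get O(j).
The contrapositive of premise 12 (O(¬w → ¬j)) is O(j → w), and O(j) is already established, so O(w).
Premise 5, O(u → ¬w), contraposes to O(w → ¬u); with O(w) we get O(¬u).
The contrapositive of premise 10 (O(¬b → u)) is O(¬u → b), and O(¬u) is already established, so O(b).
The contrapositive of premise 4 (O(a → ¬b)) is O(b → ¬a), and O(b) is already established, so O(¬a).
Premise 6, O(¬s → a), contraposes to O(¬a → s); with O(¬a) we get O(s).
Yet premise 2 is F(s), i.e. O(¬s).
We now have both O(s) and O(¬s) — s is simultaneously obligatory and forbidden, violating the D-axiom.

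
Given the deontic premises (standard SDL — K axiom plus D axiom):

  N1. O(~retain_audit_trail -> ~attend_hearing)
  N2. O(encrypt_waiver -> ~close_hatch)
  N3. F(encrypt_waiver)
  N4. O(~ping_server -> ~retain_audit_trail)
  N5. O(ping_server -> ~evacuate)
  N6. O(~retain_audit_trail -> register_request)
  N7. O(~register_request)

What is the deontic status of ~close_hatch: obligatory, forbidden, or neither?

Premise 2 is O(encrypt_waiver -> ~close_hatch), but O(encrypt_waiver) is not derivable from the premises, so it does not yield O(~close_hatch).
No premise or chain of K-axiom applications forces O(~close_hatch), and none forces O(close_hatch). So ~close_hatch is neither obligatory nor forbidden under these norms.

Neither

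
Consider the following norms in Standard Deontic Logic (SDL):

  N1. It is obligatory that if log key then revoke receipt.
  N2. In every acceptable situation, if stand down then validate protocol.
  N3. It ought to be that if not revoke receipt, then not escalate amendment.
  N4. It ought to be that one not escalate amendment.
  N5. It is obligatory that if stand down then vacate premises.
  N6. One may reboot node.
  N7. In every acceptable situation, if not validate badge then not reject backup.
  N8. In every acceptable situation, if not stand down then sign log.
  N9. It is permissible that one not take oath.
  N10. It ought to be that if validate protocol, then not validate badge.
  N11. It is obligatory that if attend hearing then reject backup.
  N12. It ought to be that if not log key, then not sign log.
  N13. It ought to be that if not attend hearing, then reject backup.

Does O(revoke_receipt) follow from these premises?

Yes

Premises 11 and 13 are O(attend_hearing → reject_backup) and O(¬attend_hearing → reject_backup); every ideal world satisfies attend_hearing or ¬attend_hearing, so in either case reject_backup holds — hence O(reject_backup).
Premise 7, O(¬validate_badge → ¬reject_backup), contraposes to O(reject_backup → validate_badge); with O(reject_backup) we get O(validate_badge).
Premise 10 is O(validate_protocol → ¬validate_badge); contrapositively O(validate_badge → ¬validate_protocol). Since O(validate_badge) holds, K gives O(¬validate_protocol).
Premise 2, O(stand_down → validate_protocol), contraposes to O(¬validate_protocol → ¬stand_down); with O(¬validate_protocol) we get O(¬stand_down).
With premise 8, O(¬stand_down → sign_log), the K-axiom yields O(sign_log).
The contrapositive of premise 12 (O(¬log_key → ¬sign_log)) is O(sign_log → log_key), and O(sign_log) is already established, so O(log_key).
Applying K to premise 1 (O(log_key → revoke_receipt)) and O(log_key) yields O(revoke_receipt).
Premises 3, 4, 5, 6, 9 do not contribute to this derivation.
So O(revoke_receipt) follows.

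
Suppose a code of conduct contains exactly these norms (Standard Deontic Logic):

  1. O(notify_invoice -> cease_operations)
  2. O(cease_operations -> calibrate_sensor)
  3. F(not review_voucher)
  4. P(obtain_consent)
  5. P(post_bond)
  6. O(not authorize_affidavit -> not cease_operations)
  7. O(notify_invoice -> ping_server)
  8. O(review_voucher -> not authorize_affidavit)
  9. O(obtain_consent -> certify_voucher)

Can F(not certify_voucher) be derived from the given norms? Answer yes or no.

No

Premise 9 is O(obtain_consent -> certify_voucher), but O(obtain_consent) is not derivable from the premises (the permission P(obtain_consent) asserts only not O(not obtain_consent), not O(obtain_consent)), so it does not yield O(certify_voucher).
No other premise forces O(certify_voucher). An ideal world satisfying every premise can still have not certify_voucher true, so F(not certify_voucher) is not derivable.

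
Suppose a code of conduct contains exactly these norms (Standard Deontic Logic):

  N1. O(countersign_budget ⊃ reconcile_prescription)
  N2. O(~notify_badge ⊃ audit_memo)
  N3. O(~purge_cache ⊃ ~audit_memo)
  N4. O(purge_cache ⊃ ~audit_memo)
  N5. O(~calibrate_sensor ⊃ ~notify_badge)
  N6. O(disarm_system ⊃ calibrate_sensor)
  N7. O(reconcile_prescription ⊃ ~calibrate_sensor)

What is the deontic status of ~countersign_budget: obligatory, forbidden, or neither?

Obligatory

Premises 4 and 3 cover both cases: O(purge_cache ⊃ ~audit_memo) and O(~purge_cache ⊃ ~audit_memo). Since purge_cache ∨ ~purge_cache is a tautology, O(~audit_memo) follows.
Premise 2, O(~notify_badge ⊃ audit_memo), contraposes to O(~audit_memo ⊃ notify_badge); with O(~audit_memo) we get O(notify_badge).
Premise 5, O(~calibrate_sensor ⊃ ~notify_badge), contraposes to O(notify_badge ⊃ calibrate_sensor); with O(notify_badge) we get O(calibrate_sensor).
The contrapositive of premise 7 (O(reconcile_prescription ⊃ ~calibrate_sensor)) is O(calibrate_sensor ⊃ ~reconcile_prescription), and O(calibrate_sensor) is already established, so O(~reconcile_prescription).
The contrapositive of premise 1 (O(countersign_budget ⊃ reconcile_prescription)) is O(~reconcile_prescription ⊃ ~countersign_budget), and O(~reconcile_prescription) is already established, so O(~countersign_budget).
Premise 6 does not contribute to this derivation.
Hence ~countersign_budget is obligatory.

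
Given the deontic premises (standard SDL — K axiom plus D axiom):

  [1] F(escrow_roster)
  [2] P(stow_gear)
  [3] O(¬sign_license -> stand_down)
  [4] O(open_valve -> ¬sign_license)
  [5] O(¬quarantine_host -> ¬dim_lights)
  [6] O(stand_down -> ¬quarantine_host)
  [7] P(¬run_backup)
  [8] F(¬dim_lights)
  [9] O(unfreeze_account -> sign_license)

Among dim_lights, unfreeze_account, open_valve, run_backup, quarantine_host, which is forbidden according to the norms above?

Premise 8, F(¬dim_lights), is equivalent to O(dim_lights).
Premise 5 is O(¬quarantine_host -> ¬dim_lights); contrapositively O(dim_lights -> quarantine_host). Since O(dim_lights) holds, K gives O(quarantine_host).
The contrapositive of premise 6 (O(stand_down -> ¬quarantine_host)) is O(quarantine_host -> ¬stand_down), and O(quarantine_host) is already established, so O(¬stand_down).
The contrapositive of premise 3 (O(¬sign_license -> stand_down)) is O(¬stand_down -> sign_license), and O(¬stand_down) is already established, so O(sign_license).
The contrapositive of premise 4 (O(open_valve -> ¬sign_license)) is O(sign_license -> ¬open_valve), and O(sign_license) is already established, so O(¬open_valve).
So O(¬open_valve) holds, i.e. open_valve is forbidden. None of the other listed options is forbidden under the premises.

open_valve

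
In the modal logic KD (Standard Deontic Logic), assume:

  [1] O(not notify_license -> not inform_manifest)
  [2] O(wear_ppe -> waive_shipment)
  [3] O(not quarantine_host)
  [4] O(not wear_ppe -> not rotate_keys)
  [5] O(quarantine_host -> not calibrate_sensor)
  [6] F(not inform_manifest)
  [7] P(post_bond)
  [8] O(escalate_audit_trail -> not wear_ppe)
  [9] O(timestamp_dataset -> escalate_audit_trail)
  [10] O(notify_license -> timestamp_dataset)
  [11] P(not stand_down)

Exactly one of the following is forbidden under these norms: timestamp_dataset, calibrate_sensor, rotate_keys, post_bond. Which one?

rotate_keys

Premise 6, F(not inform_manifest), is equivalent to O(inform_manifest).
Premise 1 is O(not notify_license -> not inform_manifest); contrapositively O(inform_manifest -> notify_license). Since O(inform_manifest) holds, K gives O(notify_license).
Premise 10 is O(notify_license -> timestamp_dataset); since O(notify_license), deontic closure gives O(timestamp_dataset).
Premise 9 is O(timestamp_dataset -> escalate_audit_trail); since O(timestamp_dataset), deontic closure gives O(escalate_audit_trail).
Applying K to premise 8 (O(escalate_audit_trail -> not wear_ppe)) and O(escalate_audit_trail) yields O(not wear_ppe).
Premise 4 is O(not wear_ppe -> not rotate_keys); since O(not wear_ppe), deontic closure gives O(not rotate_keys).
So O(not rotate_keys) holds, i.e. rotate_keys is forbidden. None of the other listed options is forbidden under the premises.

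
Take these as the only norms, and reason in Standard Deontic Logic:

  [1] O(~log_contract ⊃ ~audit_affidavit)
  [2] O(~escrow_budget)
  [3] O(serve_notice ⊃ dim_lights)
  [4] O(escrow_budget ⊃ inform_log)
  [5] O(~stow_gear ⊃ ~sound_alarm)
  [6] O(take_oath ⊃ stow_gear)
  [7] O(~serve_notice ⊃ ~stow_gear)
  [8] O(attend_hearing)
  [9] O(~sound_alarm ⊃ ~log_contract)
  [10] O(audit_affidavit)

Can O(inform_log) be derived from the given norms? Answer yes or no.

No

Premise 4 is O(escrow_budget ⊃ inform_log), but O(escrow_budget) is not derivable from the premises, so it does not yield O(inform_log).
No other premise forces O(inform_log). An ideal world satisfying every premise can still have inform_log false, so O(inform_log) is not derivable.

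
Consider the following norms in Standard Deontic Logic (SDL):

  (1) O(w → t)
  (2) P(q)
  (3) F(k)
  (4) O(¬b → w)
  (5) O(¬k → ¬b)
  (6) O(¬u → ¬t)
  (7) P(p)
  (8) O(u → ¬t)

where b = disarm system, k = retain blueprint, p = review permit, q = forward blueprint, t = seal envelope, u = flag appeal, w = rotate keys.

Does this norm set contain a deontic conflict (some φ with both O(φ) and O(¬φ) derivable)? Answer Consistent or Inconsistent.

Inconsistent

Premises 8 and 6 cover both cases: O(u → ¬t) and O(¬u → ¬t). Since u ∨ ¬u is a tautology, O(¬t) follows.
Premise 1, O(w → t), contraposes to O(¬t → ¬w); with O(¬t) we get O(¬w).
The contrapositive of premise 4 (O(¬b → w)) is O(¬w → b), and O(¬w) is already established, so O(b).
The contrapositive of premise 5 (O(¬k → ¬b)) is O(b → k), and O(b) is already established, so O(k).
But premise 3, F(k), means O(¬k).
We now have both O(k) and O(¬k) — k is simultaneously obligatory and forbidden, violating the D-axiom.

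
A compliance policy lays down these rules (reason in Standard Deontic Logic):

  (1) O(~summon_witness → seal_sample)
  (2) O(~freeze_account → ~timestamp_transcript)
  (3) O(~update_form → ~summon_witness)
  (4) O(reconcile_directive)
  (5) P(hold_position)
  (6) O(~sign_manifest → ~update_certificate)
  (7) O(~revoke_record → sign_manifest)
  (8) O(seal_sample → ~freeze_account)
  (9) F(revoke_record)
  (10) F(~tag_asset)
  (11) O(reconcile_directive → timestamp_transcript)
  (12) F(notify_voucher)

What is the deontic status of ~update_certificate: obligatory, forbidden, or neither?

Premise 6 is O(~sign_manifest → ~update_certificate), but O(~sign_manifest) is not derivable from the premises, so it does not yield O(~update_certificate).
No premise or chain of K-axiom applications forces O(~update_certificate), and none forces O(update_certificate). So ~update_certificate is neither obligatory nor forbidden under these norms.

Neither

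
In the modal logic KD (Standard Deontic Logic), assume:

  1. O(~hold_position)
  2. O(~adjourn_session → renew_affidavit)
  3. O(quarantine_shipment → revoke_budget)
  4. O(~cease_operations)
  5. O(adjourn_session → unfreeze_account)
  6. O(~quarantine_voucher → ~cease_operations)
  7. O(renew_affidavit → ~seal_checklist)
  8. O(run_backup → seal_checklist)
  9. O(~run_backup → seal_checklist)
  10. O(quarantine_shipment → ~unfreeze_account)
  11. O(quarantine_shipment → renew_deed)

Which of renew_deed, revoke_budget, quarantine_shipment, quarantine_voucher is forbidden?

Premises 9 and 8 are O(~run_backup → seal_checklist) and O(run_backup → seal_checklist); every ideal world satisfies ~run_backup or run_backup, so in either case seal_checklist holds — hence O(seal_checklist).
Premise 7 is O(renew_affidavit → ~seal_checklist); contrapositively O(seal_checklist → ~renew_affidavit). Since O(seal_checklist) holds, K gives O(~renew_affidavit).
The contrapositive of premise 2 (O(~adjourn_session → renew_affidavit)) is O(~renew_affidavit → adjourn_session), and O(~renew_affidavit) is already established, so O(adjourn_session).
Premise 5 is O(adjourn_session → unfreeze_account); since O(adjourn_session), deontic closure gives O(unfreeze_account).
Premise 10, O(quarantine_shipment → ~unfreeze_account), contraposes to O(unfreeze_account → ~quarantine_shipment); with O(unfreeze_account) we get O(~quarantine_shipment).
So O(~quarantine_shipment) holds, i.e. quarantine_shipment is forbidden. None of the other listed options is forbidden under the premises.

quarantine_shipment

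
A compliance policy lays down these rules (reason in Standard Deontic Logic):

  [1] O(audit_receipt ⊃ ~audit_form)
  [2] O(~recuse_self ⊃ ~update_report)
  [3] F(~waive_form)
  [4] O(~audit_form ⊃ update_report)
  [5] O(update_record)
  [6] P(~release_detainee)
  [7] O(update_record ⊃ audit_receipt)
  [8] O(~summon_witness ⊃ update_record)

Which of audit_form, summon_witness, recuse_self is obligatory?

recuse_self

Premise 5 gives O(update_record).
Premise 7 is O(update_record ⊃ audit_receipt); since O(update_record), deontic closure gives O(audit_receipt).
From O(audit_receipt) and premise 1, O(audit_receipt ⊃ ~audit_form), we obtain O(~audit_form).
From O(~audit_form) and premise 4, O(~audit_form ⊃ update_report), we obtain O(update_report).
Premise 2 is O(~recuse_self ⊃ ~update_report); contrapositively O(update_report ⊃ recuse_self). Since O(update_report) holds, K gives O(recuse_self).
So O(recuse_self) holds — recuse_self is obligatory. None of the other listed options is made obligatory by any chain of premises.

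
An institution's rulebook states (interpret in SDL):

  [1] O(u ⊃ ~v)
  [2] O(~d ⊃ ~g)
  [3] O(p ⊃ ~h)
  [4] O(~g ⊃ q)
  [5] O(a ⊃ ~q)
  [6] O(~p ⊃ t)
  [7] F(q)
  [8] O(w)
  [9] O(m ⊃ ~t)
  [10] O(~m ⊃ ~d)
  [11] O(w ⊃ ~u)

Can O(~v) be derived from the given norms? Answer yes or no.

Premise 1 is O(u ⊃ ~v), but O(u) is not derivable from the premises, so it does not yield O(~v).
No other premise forces O(~v). An ideal world satisfying every premise can still have ~v false, so O(~v) is not derivable.

No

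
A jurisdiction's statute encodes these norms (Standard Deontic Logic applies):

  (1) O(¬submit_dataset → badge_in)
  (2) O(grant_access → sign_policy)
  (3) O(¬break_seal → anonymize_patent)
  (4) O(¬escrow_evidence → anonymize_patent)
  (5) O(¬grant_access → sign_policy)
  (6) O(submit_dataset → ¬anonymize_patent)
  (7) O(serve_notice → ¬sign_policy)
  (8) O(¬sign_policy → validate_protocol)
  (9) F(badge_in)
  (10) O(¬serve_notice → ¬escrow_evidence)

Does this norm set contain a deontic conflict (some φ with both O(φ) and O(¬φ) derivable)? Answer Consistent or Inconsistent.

Inconsistent

Premises 5 and 2 are O(¬grant_access → sign_policy) and O(grant_access → sign_policy); every ideal world satisfies ¬grant_access or grant_access, so in either case sign_policy holds — hence O(sign_policy).
Premise 7 is O(serve_notice → ¬sign_policy); contrapositively O(sign_policy → ¬serve_notice). Since O(sign_policy) holds, K gives O(¬serve_notice).
Premise 10 is O(¬serve_notice → ¬escrow_evidence); since O(¬serve_notice), deontic closure gives O(¬escrow_evidence).
Premise 4 is O(¬escrow_evidence → anonymize_patent); since O(¬escrow_evidence), deontic closure gives O(anonymize_patent).
The contrapositive of premise 6 (O(submit_dataset → ¬anonymize_patent)) is O(anonymize_patent → ¬submit_dataset), and O(anonymize_patent) is already established, so O(¬submit_dataset).
Premise 1 is O(¬submit_dataset → badge_in); since O(¬submit_dataset), deontic closure gives O(badge_in).
But premise 9, F(badge_in), means O(¬badge_in).
We now have both O(badge_in) and O(¬badge_in) — badge_in is simultaneously obligatory and forbidden, violating the D-axiom.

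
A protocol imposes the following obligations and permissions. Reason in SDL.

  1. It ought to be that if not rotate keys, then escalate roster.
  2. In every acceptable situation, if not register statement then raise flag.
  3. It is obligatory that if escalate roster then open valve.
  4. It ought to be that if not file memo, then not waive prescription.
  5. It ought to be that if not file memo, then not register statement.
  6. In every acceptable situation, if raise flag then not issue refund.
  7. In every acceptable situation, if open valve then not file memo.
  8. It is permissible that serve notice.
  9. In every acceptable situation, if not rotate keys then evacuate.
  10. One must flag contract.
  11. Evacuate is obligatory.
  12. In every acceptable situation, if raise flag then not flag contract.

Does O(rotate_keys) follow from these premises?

Yes

From premise 10 we have O(flag_contract).
Premise 12, O(raise_flag → ¬flag_contract), contraposes to O(flag_contract → ¬raise_flag); with O(flag_contract) we get O(¬raise_flag).
Premise 2, O(¬register_statement → raise_flag), contraposes to O(¬raise_flag → register_statement); with O(¬raise_flag) we get O(register_statement).
The contrapositive of premise 5 (O(¬file_memo → ¬register_statement)) is O(register_statement → file_memo), and O(register_statement) is already established, so O(file_memo).
Premise 7 is O(open_valve → ¬file_memo); contrapositively O(file_memo → ¬open_valve). Since O(file_memo) holds, K gives O(¬open_valve).
The contrapositive of premise 3 (O(escalate_roster → open_valve)) is O(¬open_valve → ¬escalate_roster), and O(¬open_valve) is already established, so O(¬escalate_roster).
Premise 1, O(¬rotate_keys → escalate_roster), contraposes to O(¬escalate_roster → rotate_keys); with O(¬escalate_roster) we get O(rotate_keys).
Premises 4, 6, 8, 9, 11 do not contribute to this derivation.
So O(rotate_keys) follows.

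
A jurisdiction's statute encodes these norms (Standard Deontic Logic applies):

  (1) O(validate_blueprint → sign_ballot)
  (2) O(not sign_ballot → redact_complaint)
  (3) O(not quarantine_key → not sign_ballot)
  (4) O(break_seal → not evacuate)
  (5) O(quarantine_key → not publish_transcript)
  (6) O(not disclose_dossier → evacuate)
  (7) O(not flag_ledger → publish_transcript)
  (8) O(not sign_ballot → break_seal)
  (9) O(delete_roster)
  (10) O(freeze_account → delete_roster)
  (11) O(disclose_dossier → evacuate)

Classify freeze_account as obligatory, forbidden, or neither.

Neither

Premise 10 is O(freeze_account → delete_roster); even if O(delete_roster) held, inferring O(freeze_account) would be affirming the consequent — invalid.
No premise or chain of K-axiom applications forces O(freeze_account), and none forces O(not freeze_account). So freeze_account is neither obligatory nor forbidden under these norms.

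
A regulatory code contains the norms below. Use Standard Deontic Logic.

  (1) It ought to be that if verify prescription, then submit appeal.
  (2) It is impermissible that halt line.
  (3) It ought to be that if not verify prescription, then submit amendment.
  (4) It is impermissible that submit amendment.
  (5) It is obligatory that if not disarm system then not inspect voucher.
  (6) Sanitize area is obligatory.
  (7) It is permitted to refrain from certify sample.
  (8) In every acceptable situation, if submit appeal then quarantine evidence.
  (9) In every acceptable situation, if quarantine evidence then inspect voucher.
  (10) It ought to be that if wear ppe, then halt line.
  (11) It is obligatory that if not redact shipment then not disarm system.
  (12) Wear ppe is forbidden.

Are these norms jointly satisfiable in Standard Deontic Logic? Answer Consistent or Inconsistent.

Consistent

Premise 10 is O(wear_ppe → halt_line), but O(wear_ppe) is not derivable from the premises, so it does not yield O(halt_line).
So O(halt_line) is not derivable, and the apparent clash with O(¬halt_line) does not arise.
A world satisfying every obligation exists (e.g. certify_sample=false, disarm_system=true, halt_line=false, inspect_voucher=true, quarantine_evidence=true, redact_shipment=true, sanitize_area=true, submit_amendment=false, submit_appeal=true, verify_prescription=true, wear_ppe=false); no atom is both obligatory and forbidden, so the set is consistent.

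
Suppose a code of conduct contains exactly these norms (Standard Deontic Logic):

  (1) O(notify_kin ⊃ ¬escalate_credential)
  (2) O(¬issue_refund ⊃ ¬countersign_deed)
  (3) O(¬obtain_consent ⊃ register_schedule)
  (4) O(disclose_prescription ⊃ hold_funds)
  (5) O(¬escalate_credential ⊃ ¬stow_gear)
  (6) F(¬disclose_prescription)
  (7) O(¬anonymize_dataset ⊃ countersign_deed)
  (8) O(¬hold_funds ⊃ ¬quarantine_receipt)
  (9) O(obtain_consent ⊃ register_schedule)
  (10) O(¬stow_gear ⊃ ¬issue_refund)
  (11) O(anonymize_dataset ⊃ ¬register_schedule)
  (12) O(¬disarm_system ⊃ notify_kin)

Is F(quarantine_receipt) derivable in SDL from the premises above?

No

Premise 8 is O(¬hold_funds ⊃ ¬quarantine_receipt), but O(¬hold_funds) is not derivable from the premises, so it does not yield O(¬quarantine_receipt).
No other premise forces O(¬quarantine_receipt). An ideal world satisfying every premise can still have quarantine_receipt true, so F(quarantine_receipt) is not derivable.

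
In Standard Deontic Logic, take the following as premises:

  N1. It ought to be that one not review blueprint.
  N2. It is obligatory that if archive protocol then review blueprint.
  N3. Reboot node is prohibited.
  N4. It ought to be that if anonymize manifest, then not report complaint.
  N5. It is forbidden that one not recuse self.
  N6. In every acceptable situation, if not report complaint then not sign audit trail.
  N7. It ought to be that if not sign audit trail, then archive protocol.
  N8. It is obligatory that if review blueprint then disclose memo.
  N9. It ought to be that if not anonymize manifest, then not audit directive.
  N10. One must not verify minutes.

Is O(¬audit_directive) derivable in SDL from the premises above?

Yes

From premise 1 we have O(¬review_blueprint).
The contrapositive of premise 2 (O(archive_protocol → review_blueprint)) is O(¬review_blueprint → ¬archive_protocol), and O(¬review_blueprint) is already established, so O(¬archive_protocol).
The contrapositive of premise 7 (O(¬sign_audit_trail → archive_protocol)) is O(¬archive_protocol → sign_audit_trail), and O(¬archive_protocol) is already established, so O(sign_audit_trail).
Premise 6, O(¬report_complaint → ¬sign_audit_trail), contraposes to O(sign_audit_trail → report_complaint); with O(sign_audit_trail) we get O(report_complaint).
Premise 4, O(anonymize_manifest → ¬report_complaint), contraposes to O(report_complaint → ¬anonymize_manifest); with O(report_complaint) we get O(¬anonymize_manifest).
Premise 9 is O(¬anonymize_manifest → ¬audit_directive); since O(¬anonymize_manifest), deontic closure gives O(¬audit_directive).
Premises 3, 5, 8, 10 do not contribute to this derivation.
So O(¬audit_directive) follows.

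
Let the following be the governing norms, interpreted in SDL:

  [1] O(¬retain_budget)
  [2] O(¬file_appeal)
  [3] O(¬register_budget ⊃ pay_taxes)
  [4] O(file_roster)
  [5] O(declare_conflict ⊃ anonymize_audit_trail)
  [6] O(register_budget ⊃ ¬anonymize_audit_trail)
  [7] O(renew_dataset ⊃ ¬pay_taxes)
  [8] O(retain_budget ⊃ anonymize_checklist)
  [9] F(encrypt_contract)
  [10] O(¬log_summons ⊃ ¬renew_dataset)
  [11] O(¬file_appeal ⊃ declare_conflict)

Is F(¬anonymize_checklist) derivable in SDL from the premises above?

No

Premise 8 is O(retain_budget ⊃ anonymize_checklist), but O(retain_budget) is not derivable from the premises, so it does not yield O(anonymize_checklist).
No other premise forces O(anonymize_checklist). An ideal world satisfying every premise can still have ¬anonymize_checklist true, so F(¬anonymize_checklist) is not derivable.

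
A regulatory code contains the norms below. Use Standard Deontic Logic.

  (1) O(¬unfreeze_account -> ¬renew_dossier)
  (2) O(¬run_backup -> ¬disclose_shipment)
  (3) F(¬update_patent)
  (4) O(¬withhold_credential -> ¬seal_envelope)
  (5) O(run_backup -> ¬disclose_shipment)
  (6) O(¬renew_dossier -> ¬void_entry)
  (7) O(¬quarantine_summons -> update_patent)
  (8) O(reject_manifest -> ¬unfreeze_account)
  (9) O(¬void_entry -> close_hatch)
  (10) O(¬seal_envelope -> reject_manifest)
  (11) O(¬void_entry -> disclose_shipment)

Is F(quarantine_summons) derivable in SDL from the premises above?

No

Premise 7 is O(¬quarantine_summons -> update_patent); even if O(update_patent) held, inferring O(¬quarantine_summons) would be affirming the consequent — invalid.
No other premise forces O(¬quarantine_summons). An ideal world satisfying every premise can still have quarantine_summons true, so F(quarantine_summons) is not derivable.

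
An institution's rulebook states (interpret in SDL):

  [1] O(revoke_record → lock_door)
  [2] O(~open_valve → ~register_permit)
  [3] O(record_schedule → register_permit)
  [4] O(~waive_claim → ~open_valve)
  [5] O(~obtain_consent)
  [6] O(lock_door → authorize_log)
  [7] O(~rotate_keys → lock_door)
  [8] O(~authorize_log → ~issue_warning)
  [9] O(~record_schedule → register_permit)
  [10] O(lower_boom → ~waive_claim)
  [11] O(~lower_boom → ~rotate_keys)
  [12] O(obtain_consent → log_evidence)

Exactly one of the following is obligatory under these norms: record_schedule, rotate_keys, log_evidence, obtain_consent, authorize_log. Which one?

Premises 3 and 9 cover both cases: O(record_schedule → register_permit) and O(~record_schedule → register_permit). Since record_schedule ∨ ~record_schedule is a tautology, O(register_permit) follows.
The contrapositive of premise 2 (O(~open_valve → ~register_permit)) is O(register_permit → open_valve), and O(register_permit) is already established, so O(open_valve).
Premise 4, O(~waive_claim → ~open_valve), contraposes to O(open_valve → waive_claim); with O(open_valve) we get O(waive_claim).
Premise 10 is O(lower_boom → ~waive_claim); contrapositively O(waive_claim → ~lower_boom). Since O(waive_claim) holds, K gives O(~lower_boom).
With premise 11, O(~lower_boom → ~rotate_keys), the K-axiom yields O(~rotate_keys).
From O(~rotate_keys) and premise 7, O(~rotate_keys → lock_door), we obtain O(lock_door).
Premise 6 is O(lock_door → authorize_log); since O(lock_door), deontic closure gives O(authorize_log).
So O(authorize_log) holds — authorize_log is obligatory. None of the other listed options is made obligatory by any chain of premises.

authorize_log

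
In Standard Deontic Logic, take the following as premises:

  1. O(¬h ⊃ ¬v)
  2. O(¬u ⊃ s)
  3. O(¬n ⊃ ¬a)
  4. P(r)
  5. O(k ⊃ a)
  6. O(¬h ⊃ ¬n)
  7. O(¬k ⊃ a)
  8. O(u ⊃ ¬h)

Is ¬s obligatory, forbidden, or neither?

Premises 7 and 5 cover both cases: O(¬k ⊃ a) and O(k ⊃ a). Since ¬k ∨ k is a tautology, O(a) follows.
Premise 3 is O(¬n ⊃ ¬a); contrapositively O(a ⊃ n). Since O(a) holds, K gives O(n).
The contrapositive of premise 6 (O(¬h ⊃ ¬n)) is O(n ⊃ h), and O(n) is already established, so O(h).
Premise 8 is O(u ⊃ ¬h); contrapositively O(h ⊃ ¬u). Since O(h) holds, K gives O(¬u).
From O(¬u) and premise 2, O(¬u ⊃ s), we obtain O(s).
Premises 1, 4 do not contribute to this derivation.
Thus O(s), which is F(¬s): ¬s is forbidden.

Forbidden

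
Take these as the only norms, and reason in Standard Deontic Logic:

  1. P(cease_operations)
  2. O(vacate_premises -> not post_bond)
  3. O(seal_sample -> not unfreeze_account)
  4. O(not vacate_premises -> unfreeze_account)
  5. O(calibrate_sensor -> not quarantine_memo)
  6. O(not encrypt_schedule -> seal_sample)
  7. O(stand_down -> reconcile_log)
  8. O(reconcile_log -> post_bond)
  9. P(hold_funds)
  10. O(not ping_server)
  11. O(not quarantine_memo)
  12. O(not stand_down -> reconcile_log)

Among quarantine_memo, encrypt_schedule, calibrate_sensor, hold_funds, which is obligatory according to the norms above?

Premises 7 and 12 cover both cases: O(stand_down -> reconcile_log) and O(not stand_down -> reconcile_log). Since stand_down ∨ not stand_down is a tautology, O(reconcile_log) follows.
From O(reconcile_log) and premise 8, O(reconcile_log -> post_bond), we obtain O(post_bond).
Premise 2 is O(vacate_premises -> not post_bond); contrapositively O(post_bond -> not vacate_premises). Since O(post_bond) holds, K gives O(not vacate_premises).
From O(not vacate_premises) and premise 4, O(not vacate_premises -> unfreeze_account), we obtain O(unfreeze_account).
The contrapositive of premise 3 (O(seal_sample -> not unfreeze_account)) is O(unfreeze_account -> not seal_sample), and O(unfreeze_account) is already established, so O(not seal_sample).
Premise 6 is O(not encrypt_schedule -> seal_sample); contrapositively O(not seal_sample -> encrypt_schedule). Since O(not seal_sample) holds, K gives O(encrypt_schedule).
So O(encrypt_schedule) holds — encrypt_schedule is obligatory. None of the other listed options is made obligatory by any chain of premises.

encrypt_schedule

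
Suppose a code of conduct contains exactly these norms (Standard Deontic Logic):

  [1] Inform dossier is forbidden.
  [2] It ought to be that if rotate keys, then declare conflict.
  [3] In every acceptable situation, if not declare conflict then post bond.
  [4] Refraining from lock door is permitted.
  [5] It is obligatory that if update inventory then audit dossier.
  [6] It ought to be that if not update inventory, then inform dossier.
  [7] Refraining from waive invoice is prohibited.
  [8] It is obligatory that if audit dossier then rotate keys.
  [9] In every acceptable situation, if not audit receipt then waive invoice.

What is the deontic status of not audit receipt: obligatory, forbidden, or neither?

Premise 9 is O(¬audit_receipt → waive_invoice); even if O(waive_invoice) held, inferring O(¬audit_receipt) would be affirming the consequent — invalid.
No premise or chain of K-axiom applications forces O(¬audit_receipt), and none forces O(audit_receipt). So ¬audit_receipt is neither obligatory nor forbidden under these norms.

Neither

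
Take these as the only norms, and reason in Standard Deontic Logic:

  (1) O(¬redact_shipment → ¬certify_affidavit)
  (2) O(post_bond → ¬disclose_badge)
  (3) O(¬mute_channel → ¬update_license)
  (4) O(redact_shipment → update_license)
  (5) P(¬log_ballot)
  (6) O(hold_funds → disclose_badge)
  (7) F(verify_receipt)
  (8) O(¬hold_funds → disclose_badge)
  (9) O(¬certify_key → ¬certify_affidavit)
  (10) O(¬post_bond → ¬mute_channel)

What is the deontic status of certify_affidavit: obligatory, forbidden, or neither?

Premises 8 and 6 are O(¬hold_funds → disclose_badge) and O(hold_funds → disclose_badge); every ideal world satisfies ¬hold_funds or hold_funds, so in either case disclose_badge holds — hence O(disclose_badge).
The contrapositive of premise 2 (O(post_bond → ¬disclose_badge)) is O(disclose_badge → ¬post_bond), and O(disclose_badge) is already established, so O(¬post_bond).
From O(¬post_bond) and premise 10, O(¬post_bond → ¬mute_channel), we obtain O(¬mute_channel).
Premise 3 is O(¬mute_channel → ¬update_license); since O(¬mute_channel), deontic closure gives O(¬update_license).
The contrapositive of premise 4 (O(redact_shipment → update_license)) is O(¬update_license → ¬redact_shipment), and O(¬update_license) is already established, so O(¬redact_shipment).
From O(¬redact_shipment) and premise 1, O(¬redact_shipment → ¬certify_affidavit), we obtain O(¬certify_affidavit).
Premises 5, 7, 9 do not contribute to this derivation.
Thus O(¬certify_affidavit), which is F(certify_affidavit): certify_affidavit is forbidden.

Forbidden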